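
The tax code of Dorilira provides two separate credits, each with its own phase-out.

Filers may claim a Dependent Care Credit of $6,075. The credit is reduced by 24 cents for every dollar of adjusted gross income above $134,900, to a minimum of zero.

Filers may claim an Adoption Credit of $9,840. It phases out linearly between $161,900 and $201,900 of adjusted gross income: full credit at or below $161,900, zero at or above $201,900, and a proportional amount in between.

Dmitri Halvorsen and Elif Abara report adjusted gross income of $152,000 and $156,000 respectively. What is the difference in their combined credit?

$960

Dmitri ($152,000): Dependent Care Credit: 24% of the $17,100 excess over $134,900 is $4,104; credit = $6,075 − $4,104 = $1,971. Adoption Credit: $152,000 is at or below the $161,900 threshold, so the full $9,840 applies. total $1,971 + $9,840 = $11,811
Elif ($156,000): Dependent Care Credit: 24% of the $21,100 excess over $134,900 is $5,064; credit = $6,075 − $5,064 = $1,011. Adoption Credit: $156,000 is at or below the $161,900 threshold, so the full $9,840 applies. total $1,011 + $9,840 = $10,851
Difference: |$11,811 − $10,851| = $960.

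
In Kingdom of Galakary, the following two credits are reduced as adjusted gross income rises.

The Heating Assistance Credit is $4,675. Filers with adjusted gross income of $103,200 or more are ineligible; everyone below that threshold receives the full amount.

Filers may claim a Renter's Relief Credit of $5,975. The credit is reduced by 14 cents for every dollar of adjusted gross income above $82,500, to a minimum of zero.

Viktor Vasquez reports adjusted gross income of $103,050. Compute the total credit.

Heating Assistance Credit: $103,050 is below the $103,200 cutoff, so the full $4,675 applies.
Renter's Relief Credit: 14% of the $20,550 excess over $82,500 is $2,877; credit = $5,975 − $2,877 = $3,098.
Total: $4,675 + $3,098 = $7,773.

$7,773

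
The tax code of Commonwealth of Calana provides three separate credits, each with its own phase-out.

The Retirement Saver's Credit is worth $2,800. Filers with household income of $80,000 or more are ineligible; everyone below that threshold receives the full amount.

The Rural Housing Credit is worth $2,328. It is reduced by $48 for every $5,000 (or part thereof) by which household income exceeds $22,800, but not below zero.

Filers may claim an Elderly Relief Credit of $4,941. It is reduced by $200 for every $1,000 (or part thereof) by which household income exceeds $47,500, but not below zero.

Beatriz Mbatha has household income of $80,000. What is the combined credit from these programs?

$1,752

Retirement Saver's Credit: $80,000 meets or exceeds the $80,000 cutoff, so the credit is $0.
Rural Housing Credit: income exceeds $22,800 by $57,200, which is 12 full-or-partial $5,000 increments; reduction = 12 × $48 = $576, leaving $1,752.
Elderly Relief Credit: income exceeds $47,500 by $32,500 → 33 increments × $200 = $6,600 ≥ base, so the credit is $0.
Total: $0 + $1,752 + $0 = $1,752.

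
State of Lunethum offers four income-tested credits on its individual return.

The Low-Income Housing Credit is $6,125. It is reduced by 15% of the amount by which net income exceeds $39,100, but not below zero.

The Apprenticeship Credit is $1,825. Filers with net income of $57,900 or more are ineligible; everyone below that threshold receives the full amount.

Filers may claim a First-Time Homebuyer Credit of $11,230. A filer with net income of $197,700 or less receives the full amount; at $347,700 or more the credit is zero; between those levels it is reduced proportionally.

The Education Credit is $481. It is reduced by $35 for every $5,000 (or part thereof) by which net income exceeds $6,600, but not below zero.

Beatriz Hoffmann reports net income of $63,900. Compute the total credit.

Low-Income Housing Credit: 15% of the $24,800 excess over $39,100 is $3,720; credit = $6,125 − $3,720 = $2,405.
Apprenticeship Credit: $63,900 meets or exceeds the $57,900 cutoff, so the credit is $0.
First-Time Homebuyer Credit: $63,900 is at or below the $197,700 threshold, so the full $11,230 applies.
Education Credit: income exceeds $6,600 by $57,300, which is 12 full-or-partial $5,000 increments; reduction = 12 × $35 = $420, leaving $61.
Total: $2,405 + $0 + $11,230 + $61 = $13,696.

$13,696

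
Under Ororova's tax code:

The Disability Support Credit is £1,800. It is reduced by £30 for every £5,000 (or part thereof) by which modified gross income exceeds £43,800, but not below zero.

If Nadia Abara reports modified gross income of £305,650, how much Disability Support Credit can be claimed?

Disability Support Credit: income exceeds £43,800 by £261,850, which is 53 full-or-partial £5,000 increments; reduction = 53 × £30 = £1,590, leaving £210.

£210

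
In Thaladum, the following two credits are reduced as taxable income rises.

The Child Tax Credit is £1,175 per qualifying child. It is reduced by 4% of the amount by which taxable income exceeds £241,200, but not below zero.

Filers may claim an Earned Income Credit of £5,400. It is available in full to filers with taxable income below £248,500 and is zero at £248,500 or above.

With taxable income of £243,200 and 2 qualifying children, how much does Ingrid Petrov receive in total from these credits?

£7,670

Child Tax Credit: base = 2 × £1,175 = £2,350. 4% of the £2,000 excess over £241,200 is £80; credit = £2,350 − £80 = £2,270.
Earned Income Credit: £243,200 is below the £248,500 cutoff, so the full £5,400 applies.
Total: £2,270 + £5,400 = £7,670.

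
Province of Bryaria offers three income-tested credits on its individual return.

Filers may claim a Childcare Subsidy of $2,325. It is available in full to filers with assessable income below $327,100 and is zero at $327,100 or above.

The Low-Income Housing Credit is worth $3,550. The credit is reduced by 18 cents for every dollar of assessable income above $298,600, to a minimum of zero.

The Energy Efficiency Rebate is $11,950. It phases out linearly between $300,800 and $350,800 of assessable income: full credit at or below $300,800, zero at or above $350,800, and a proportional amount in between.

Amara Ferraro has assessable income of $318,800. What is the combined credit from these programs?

Childcare Subsidy: $318,800 is below the $327,100 cutoff, so the full $2,325 applies.
Low-Income Housing Credit: 18% of the $20,200 excess over $298,600 is $3,636 ≥ base, so the credit is $0.
Energy Efficiency Rebate: $318,800 is $18,000 into a $50,000 phase-out range, leaving 32,000/50,000 of the credit: $11,950 × 32,000/50,000 = $7,648.
Total: $2,325 + $0 + $7,648 = $9,973.

$9,973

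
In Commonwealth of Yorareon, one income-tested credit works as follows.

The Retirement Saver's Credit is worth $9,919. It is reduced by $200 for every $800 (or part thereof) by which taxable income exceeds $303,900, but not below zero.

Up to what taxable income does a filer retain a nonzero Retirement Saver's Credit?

After 49 increments the reduction is 49 × $200 = $9,800, leaving $119; one more increment wipes it out. Increment 49 ends at excess 49 × $800 = $39,200, so the highest qualifying income is $303,900 + $39,200 = $343,100.

$343,100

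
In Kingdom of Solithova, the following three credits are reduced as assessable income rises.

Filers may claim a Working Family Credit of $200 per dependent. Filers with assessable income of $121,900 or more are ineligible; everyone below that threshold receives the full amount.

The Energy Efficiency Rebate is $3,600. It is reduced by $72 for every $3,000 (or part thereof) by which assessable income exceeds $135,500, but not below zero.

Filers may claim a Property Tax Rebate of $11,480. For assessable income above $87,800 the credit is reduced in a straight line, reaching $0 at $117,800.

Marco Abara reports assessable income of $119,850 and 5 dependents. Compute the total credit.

Working Family Credit: base = 5 × $200 = $1,000. $119,850 is below the $121,900 cutoff, so the full $1,000 applies.
Energy Efficiency Rebate: $119,850 is at or below the $135,500 threshold, so the full $3,600 applies.
Property Tax Rebate: $119,850 is at or above $117,800, so the credit is $0.
Total: $1,000 + $3,600 + $0 = $4,600.

$4,600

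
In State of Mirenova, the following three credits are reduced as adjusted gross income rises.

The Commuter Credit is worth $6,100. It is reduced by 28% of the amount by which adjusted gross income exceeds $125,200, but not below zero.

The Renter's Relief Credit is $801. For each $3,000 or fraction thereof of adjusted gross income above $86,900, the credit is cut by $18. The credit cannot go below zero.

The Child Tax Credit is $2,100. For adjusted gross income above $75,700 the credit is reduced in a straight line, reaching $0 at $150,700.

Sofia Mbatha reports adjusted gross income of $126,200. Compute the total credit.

$7,055

Commuter Credit: 28% of the $1,000 excess over $125,200 is $280; credit = $6,100 − $280 = $5,820.
Renter's Relief Credit: income exceeds $86,900 by $39,300, which is 14 full-or-partial $3,000 increments; reduction = 14 × $18 = $252, leaving $549.
Child Tax Credit: $126,200 is $50,500 into a $75,000 phase-out range, leaving 24,500/75,000 of the credit: $2,100 × 24,500/75,000 = $686.
Total: $5,820 + $549 + $686 = $7,055.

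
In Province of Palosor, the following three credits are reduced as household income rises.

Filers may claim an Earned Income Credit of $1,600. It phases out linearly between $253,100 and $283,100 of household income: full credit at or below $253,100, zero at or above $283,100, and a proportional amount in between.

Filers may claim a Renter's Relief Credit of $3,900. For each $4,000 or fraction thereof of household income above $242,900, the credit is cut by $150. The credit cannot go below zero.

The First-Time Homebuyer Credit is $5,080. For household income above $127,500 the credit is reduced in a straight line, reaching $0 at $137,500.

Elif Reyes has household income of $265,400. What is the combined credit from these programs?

$3,944

Earned Income Credit: $265,400 is $12,300 into a $30,000 phase-out range, leaving 17,700/30,000 of the credit: $1,600 × 17,700/30,000 = $944.
Renter's Relief Credit: income exceeds $242,900 by $22,500, which is 6 full-or-partial $4,000 increments; reduction = 6 × $150 = $900, leaving $3,000.
First-Time Homebuyer Credit: $265,400 is at or above $137,500, so the credit is $0.
Total: $944 + $3,000 + $0 = $3,944.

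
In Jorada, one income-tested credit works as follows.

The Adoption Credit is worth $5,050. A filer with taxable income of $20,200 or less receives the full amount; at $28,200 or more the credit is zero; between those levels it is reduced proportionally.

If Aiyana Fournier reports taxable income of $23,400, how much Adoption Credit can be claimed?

Adoption Credit: $23,400 is $3,200 into a $8,000 phase-out range, leaving 4,800/8,000 of the credit: $5,050 × 4,800/8,000 = $3,030.

$3,030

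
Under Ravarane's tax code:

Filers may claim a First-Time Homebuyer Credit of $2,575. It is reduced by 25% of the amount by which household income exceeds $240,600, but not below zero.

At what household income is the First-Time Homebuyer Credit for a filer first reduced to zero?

$250,900

The credit falls by 25% of each dollar above $240,600, so it reaches zero when the excess is $2,575 / 25% = $10,300: income = $240,600 + $10,300 = $250,900.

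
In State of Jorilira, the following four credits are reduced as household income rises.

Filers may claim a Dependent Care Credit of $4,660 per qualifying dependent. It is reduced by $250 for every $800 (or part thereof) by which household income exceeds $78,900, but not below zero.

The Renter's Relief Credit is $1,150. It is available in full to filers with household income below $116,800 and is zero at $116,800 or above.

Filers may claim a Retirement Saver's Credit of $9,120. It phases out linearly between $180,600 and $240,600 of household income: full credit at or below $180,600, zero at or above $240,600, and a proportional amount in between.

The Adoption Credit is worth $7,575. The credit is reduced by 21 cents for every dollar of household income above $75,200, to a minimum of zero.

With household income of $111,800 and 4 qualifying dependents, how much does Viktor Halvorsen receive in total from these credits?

$18,410

Dependent Care Credit: base = 4 × $4,660 = $18,640. income exceeds $78,900 by $32,900, which is 42 full-or-partial $800 increments; reduction = 42 × $250 = $10,500, leaving $8,140.
Renter's Relief Credit: $111,800 is below the $116,800 cutoff, so the full $1,150 applies.
Retirement Saver's Credit: $111,800 is at or below the $180,600 threshold, so the full $9,120 applies.
Adoption Credit: 21% of the $36,600 excess over $75,200 is $7,686 ≥ base, so the credit is $0.
Total: $8,140 + $1,150 + $9,120 + $0 = $18,410.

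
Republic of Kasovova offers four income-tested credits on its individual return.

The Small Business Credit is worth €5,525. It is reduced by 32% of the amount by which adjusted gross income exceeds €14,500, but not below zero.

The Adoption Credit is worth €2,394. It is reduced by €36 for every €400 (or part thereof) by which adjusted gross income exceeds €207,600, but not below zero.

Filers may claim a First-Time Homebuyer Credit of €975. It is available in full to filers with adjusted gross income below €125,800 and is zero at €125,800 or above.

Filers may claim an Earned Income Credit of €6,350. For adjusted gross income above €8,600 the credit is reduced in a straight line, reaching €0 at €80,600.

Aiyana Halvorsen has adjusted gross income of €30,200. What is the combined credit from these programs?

€8,315

Small Business Credit: 32% of the €15,700 excess over €14,500 is €5,024; credit = €5,525 − €5,024 = €501.
Adoption Credit: €30,200 is at or below the €207,600 threshold, so the full €2,394 applies.
First-Time Homebuyer Credit: €30,200 is below the €125,800 cutoff, so the full €975 applies.
Earned Income Credit: €30,200 is €21,600 into a €72,000 phase-out range, leaving 50,400/72,000 of the credit: €6,350 × 50,400/72,000 = €4,445.
Total: €501 + €2,394 + €975 + €4,445 = €8,315.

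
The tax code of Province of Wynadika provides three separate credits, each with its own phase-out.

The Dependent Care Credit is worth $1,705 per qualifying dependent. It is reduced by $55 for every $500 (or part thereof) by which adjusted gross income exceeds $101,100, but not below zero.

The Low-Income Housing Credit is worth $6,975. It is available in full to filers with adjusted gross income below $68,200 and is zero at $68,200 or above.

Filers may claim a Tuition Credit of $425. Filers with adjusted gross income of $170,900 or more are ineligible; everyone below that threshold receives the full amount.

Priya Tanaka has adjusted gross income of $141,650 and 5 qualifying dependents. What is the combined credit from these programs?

Dependent Care Credit: base = 5 × $1,705 = $8,525. income exceeds $101,100 by $40,550, which is 82 full-or-partial $500 increments; reduction = 82 × $55 = $4,510, leaving $4,015.
Low-Income Housing Credit: $141,650 meets or exceeds the $68,200 cutoff, so the credit is $0.
Tuition Credit: $141,650 is below the $170,900 cutoff, so the full $425 applies.
Total: $4,015 + $0 + $425 = $4,440.

$4,440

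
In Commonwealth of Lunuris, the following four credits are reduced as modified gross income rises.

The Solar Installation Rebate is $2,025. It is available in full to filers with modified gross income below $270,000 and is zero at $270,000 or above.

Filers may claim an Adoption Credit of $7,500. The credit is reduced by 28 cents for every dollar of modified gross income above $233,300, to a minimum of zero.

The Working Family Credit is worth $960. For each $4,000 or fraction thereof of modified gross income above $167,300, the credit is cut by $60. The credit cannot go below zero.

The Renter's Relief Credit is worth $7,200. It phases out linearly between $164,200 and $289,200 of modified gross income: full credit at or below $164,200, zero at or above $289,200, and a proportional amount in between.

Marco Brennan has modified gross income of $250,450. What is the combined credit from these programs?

Solar Installation Rebate: $250,450 is below the $270,000 cutoff, so the full $2,025 applies.
Adoption Credit: 28% of the $17,150 excess over $233,300 is $4,802; credit = $7,500 − $4,802 = $2,698.
Working Family Credit: income exceeds $167,300 by $83,150 → 21 increments × $60 = $1,260 ≥ base, so the credit is $0.
Renter's Relief Credit: $250,450 is $86,250 into a $125,000 phase-out range, leaving 38,750/125,000 of the credit: $7,200 × 38,750/125,000 = $2,232.
Total: $2,025 + $2,698 + $0 + $2,232 = $6,955.

$6,955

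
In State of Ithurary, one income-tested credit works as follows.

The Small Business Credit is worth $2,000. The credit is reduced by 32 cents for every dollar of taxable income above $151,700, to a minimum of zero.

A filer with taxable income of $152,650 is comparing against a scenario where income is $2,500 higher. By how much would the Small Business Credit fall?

$800

At $152,650 — 32% of the $950 excess over $151,700 is $304; credit = $2,000 − $304 = $1,696.
At $155,150 — 32% of the $3,450 excess over $151,700 is $1,104; credit = $2,000 − $1,104 = $896.
Lost: $1,696 − $896 = $800.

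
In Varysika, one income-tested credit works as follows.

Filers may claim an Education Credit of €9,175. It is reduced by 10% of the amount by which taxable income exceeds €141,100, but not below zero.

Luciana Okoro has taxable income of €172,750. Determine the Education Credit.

Education Credit: 10% of the €31,650 excess over €141,100 is €3,165; credit = €9,175 − €3,165 = €6,010.

€6,010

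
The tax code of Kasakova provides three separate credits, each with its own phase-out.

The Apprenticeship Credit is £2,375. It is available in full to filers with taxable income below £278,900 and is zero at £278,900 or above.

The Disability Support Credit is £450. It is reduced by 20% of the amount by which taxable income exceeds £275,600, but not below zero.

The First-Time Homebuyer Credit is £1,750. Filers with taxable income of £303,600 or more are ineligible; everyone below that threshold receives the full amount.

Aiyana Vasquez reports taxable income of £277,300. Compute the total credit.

£4,235

Apprenticeship Credit: £277,300 is below the £278,900 cutoff, so the full £2,375 applies.
Disability Support Credit: 20% of the £1,700 excess over £275,600 is £340; credit = £450 − £340 = £110.
First-Time Homebuyer Credit: £277,300 is below the £303,600 cutoff, so the full £1,750 applies.
Total: £2,375 + £110 + £1,750 = £4,235.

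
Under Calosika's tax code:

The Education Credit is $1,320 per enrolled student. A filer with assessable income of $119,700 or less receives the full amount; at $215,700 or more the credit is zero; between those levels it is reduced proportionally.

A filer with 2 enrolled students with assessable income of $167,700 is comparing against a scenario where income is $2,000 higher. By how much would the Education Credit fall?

At $167,700 — base = 2 × $1,320 = $2,640. $167,700 is $48,000 into a $96,000 phase-out range, leaving 48,000/96,000 of the credit: $2,640 × 48,000/96,000 = $1,320.
At $169,700 — base = 2 × $1,320 = $2,640. $169,700 is $50,000 into a $96,000 phase-out range, leaving 46,000/96,000 of the credit: $2,640 × 46,000/96,000 = $1,265.
Lost: $1,320 − $1,265 = $55.

$55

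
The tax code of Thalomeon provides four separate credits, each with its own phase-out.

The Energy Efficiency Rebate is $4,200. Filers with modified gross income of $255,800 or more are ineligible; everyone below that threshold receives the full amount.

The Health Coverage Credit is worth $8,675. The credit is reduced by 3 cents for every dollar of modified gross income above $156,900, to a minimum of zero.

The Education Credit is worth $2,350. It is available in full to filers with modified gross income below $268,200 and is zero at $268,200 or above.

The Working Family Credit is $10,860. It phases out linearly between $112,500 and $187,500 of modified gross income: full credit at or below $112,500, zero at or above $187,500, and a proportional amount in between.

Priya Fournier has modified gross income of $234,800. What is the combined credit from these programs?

Energy Efficiency Rebate: $234,800 is below the $255,800 cutoff, so the full $4,200 applies.
Health Coverage Credit: 3% of the $77,900 excess over $156,900 is $2,337; credit = $8,675 − $2,337 = $6,338.
Education Credit: $234,800 is below the $268,200 cutoff, so the full $2,350 applies.
Working Family Credit: $234,800 is at or above $187,500, so the credit is $0.
Total: $4,200 + $6,338 + $2,350 + $0 = $12,888.

$12,888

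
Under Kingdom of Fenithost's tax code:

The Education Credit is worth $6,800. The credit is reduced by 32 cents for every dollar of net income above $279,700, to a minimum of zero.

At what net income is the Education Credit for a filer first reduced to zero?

The credit falls by 32% of each dollar above $279,700, so it reaches zero when the excess is $6,800 / 32% = $21,250: income = $279,700 + $21,250 = $300,950.

$300,950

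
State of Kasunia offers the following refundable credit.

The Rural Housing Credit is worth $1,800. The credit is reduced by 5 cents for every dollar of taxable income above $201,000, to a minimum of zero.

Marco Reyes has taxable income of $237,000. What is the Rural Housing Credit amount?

Rural Housing Credit: 5% of the $36,000 excess over $201,000 is $1,800 ≥ base, so the credit is $0.

$0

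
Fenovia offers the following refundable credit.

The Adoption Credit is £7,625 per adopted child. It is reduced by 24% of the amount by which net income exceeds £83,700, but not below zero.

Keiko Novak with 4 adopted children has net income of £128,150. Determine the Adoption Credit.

Adoption Credit: base = 4 × £7,625 = £30,500. 24% of the £44,450 excess over £83,700 is £10,668; credit = £30,500 − £10,668 = £19,832.

£19,832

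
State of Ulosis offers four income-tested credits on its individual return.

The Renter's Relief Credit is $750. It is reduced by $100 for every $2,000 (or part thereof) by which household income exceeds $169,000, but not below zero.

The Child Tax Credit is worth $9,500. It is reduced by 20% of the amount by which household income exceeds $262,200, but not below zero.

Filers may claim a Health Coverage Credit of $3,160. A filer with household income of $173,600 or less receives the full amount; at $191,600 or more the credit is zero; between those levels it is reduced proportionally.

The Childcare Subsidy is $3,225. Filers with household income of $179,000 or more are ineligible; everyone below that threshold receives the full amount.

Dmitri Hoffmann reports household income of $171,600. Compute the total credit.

Renter's Relief Credit: income exceeds $169,000 by $2,600, which is 2 full-or-partial $2,000 increments; reduction = 2 × $100 = $200, leaving $550.
Child Tax Credit: $171,600 is at or below the $262,200 threshold, so the full $9,500 applies.
Health Coverage Credit: $171,600 is at or below the $173,600 threshold, so the full $3,160 applies.
Childcare Subsidy: $171,600 is below the $179,000 cutoff, so the full $3,225 applies.
Total: $550 + $9,500 + $3,160 + $3,225 = $16,435.

$16,435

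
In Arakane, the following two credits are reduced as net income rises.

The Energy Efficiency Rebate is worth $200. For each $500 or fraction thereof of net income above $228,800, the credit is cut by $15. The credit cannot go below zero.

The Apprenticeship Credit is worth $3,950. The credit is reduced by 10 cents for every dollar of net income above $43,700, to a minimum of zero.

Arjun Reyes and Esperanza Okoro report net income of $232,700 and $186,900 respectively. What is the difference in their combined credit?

Arjun ($232,700): Energy Efficiency Rebate: income exceeds $228,800 by $3,900, which is 8 full-or-partial $500 increments; reduction = 8 × $15 = $120, leaving $80. Apprenticeship Credit: 10% of the $189,000 excess over $43,700 is $18,900 ≥ base, so the credit is $0. total $80 + $0 = $80
Esperanza ($186,900): Energy Efficiency Rebate: $186,900 is at or below the $228,800 threshold, so the full $200 applies. Apprenticeship Credit: 10% of the $143,200 excess over $43,700 is $14,320 ≥ base, so the credit is $0. total $200 + $0 = $200
Difference: |$80 − $200| = $120.

$120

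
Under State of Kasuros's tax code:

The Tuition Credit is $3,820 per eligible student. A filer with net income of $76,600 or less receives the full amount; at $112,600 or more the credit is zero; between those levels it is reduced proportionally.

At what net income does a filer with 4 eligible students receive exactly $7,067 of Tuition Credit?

Full credit = 4 × $3,820 = $15,280.
$7,067 is 7,067/15,280 of the full $15,280, so 8,213/15,280 of the $36,000 range has been used: income = $76,600 + $36,000 × 8,213/15,280 = $95,950.

$95,950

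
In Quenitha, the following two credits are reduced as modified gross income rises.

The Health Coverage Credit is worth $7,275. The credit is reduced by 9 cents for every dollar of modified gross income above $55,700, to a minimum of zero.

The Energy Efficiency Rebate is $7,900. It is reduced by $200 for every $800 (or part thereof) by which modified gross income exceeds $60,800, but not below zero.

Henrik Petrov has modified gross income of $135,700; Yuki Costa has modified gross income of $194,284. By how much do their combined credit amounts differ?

Henrik ($135,700): Health Coverage Credit: 9% of the $80,000 excess over $55,700 is $7,200; credit = $7,275 − $7,200 = $75. Energy Efficiency Rebate: income exceeds $60,800 by $74,900 → 94 increments × $200 = $18,800 ≥ base, so the credit is $0. total $75 + $0 = $75
Yuki ($194,284): Health Coverage Credit: 9% of the $138,584 excess over $55,700 is $12,472.56 ≥ base, so the credit is $0. Energy Efficiency Rebate: income exceeds $60,800 by $133,484 → 167 increments × $200 = $33,400 ≥ base, so the credit is $0. total $0 + $0 = $0
Difference: |$75 − $0| = $75.

$75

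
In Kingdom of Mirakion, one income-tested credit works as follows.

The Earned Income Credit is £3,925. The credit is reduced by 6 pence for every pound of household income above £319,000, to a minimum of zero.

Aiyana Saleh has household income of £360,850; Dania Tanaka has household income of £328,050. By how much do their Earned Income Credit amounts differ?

£1,968

Aiyana (£360,850): Earned Income Credit: 6% of the £41,850 excess over £319,000 is £2,511; credit = £3,925 − £2,511 = £1,414.
Dania (£328,050): Earned Income Credit: 6% of the £9,050 excess over £319,000 is £543; credit = £3,925 − £543 = £3,382.
Difference: |£1,414 − £3,382| = £1,968.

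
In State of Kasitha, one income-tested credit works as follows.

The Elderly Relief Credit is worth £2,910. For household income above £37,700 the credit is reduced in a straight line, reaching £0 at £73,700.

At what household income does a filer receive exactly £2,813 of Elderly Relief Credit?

£2,813 is 2,813/2,910 of the full £2,910, so 97/2,910 of the £36,000 range has been used: income = £37,700 + £36,000 × 97/2,910 = £38,900.

£38,900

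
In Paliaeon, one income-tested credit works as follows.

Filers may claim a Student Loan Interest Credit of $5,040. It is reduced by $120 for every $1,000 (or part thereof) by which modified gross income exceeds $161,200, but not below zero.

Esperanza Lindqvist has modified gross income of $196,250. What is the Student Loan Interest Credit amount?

Student Loan Interest Credit: income exceeds $161,200 by $35,050, which is 36 full-or-partial $1,000 increments; reduction = 36 × $120 = $4,320, leaving $720.

$720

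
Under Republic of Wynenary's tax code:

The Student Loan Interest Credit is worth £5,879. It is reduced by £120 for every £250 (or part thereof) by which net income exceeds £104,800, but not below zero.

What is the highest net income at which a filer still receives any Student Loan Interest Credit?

After 48 increments the reduction is 48 × £120 = £5,760, leaving £119; one more increment wipes it out. Increment 48 ends at excess 48 × £250 = £12,000, so the highest qualifying income is £104,800 + £12,000 = £116,800.

£116,800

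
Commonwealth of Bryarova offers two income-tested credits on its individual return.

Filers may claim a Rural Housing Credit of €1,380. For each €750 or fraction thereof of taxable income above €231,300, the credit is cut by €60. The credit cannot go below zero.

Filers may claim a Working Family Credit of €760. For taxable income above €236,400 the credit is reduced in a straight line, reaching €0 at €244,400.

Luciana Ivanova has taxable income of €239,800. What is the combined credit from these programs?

€1,097

Rural Housing Credit: income exceeds €231,300 by €8,500, which is 12 full-or-partial €750 increments; reduction = 12 × €60 = €720, leaving €660.
Working Family Credit: €239,800 is €3,400 into a €8,000 phase-out range, leaving 4,600/8,000 of the credit: €760 × 4,600/8,000 = €437.
Total: €660 + €437 = €1,097.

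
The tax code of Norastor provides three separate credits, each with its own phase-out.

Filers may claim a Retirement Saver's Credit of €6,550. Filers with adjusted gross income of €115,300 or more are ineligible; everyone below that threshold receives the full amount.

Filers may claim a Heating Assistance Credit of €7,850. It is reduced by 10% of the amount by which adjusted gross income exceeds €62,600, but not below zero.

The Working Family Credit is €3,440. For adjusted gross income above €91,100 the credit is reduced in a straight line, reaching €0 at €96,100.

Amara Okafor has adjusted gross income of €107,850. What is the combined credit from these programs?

€9,875

Retirement Saver's Credit: €107,850 is below the €115,300 cutoff, so the full €6,550 applies.
Heating Assistance Credit: 10% of the €45,250 excess over €62,600 is €4,525; credit = €7,850 − €4,525 = €3,325.
Working Family Credit: €107,850 is at or above €96,100, so the credit is €0.
Total: €6,550 + €3,325 + €0 = €9,875.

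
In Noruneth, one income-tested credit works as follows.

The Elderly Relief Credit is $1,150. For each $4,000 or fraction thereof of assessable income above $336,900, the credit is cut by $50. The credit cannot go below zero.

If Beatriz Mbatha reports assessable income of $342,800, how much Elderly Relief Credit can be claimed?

Elderly Relief Credit: income exceeds $336,900 by $5,900, which is 2 full-or-partial $4,000 increments; reduction = 2 × $50 = $100, leaving $1,050.

$1,050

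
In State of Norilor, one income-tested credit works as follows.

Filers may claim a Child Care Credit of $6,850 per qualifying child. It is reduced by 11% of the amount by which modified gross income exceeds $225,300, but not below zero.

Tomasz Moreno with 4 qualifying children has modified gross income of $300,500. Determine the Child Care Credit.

$19,128

Child Care Credit: base = 4 × $6,850 = $27,400. 11% of the $75,200 excess over $225,300 is $8,272; credit = $27,400 − $8,272 = $19,128.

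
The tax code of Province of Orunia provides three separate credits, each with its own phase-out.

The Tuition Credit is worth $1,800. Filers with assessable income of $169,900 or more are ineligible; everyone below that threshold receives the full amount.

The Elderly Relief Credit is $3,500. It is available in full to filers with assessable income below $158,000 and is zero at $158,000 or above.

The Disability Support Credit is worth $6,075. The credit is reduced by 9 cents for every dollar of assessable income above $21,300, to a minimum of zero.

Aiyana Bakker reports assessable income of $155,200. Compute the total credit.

$5,300

Tuition Credit: $155,200 is below the $169,900 cutoff, so the full $1,800 applies.
Elderly Relief Credit: $155,200 is below the $158,000 cutoff, so the full $3,500 applies.
Disability Support Credit: 9% of the $133,900 excess over $21,300 is $12,051 ≥ base, so the credit is $0.
Total: $1,800 + $3,500 + $0 = $5,300.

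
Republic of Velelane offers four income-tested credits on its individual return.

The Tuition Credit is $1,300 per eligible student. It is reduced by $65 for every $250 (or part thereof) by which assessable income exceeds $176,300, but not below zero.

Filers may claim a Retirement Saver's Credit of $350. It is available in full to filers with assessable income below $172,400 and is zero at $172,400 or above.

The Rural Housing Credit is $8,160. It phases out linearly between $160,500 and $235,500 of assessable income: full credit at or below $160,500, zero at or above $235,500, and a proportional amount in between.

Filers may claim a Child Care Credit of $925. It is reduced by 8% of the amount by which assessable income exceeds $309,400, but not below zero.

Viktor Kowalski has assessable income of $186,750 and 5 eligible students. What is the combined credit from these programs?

$9,999

Tuition Credit: base = 5 × $1,300 = $6,500. income exceeds $176,300 by $10,450, which is 42 full-or-partial $250 increments; reduction = 42 × $65 = $2,730, leaving $3,770.
Retirement Saver's Credit: $186,750 meets or exceeds the $172,400 cutoff, so the credit is $0.
Rural Housing Credit: $186,750 is $26,250 into a $75,000 phase-out range, leaving 48,750/75,000 of the credit: $8,160 × 48,750/75,000 = $5,304.
Child Care Credit: $186,750 is at or below the $309,400 threshold, so the full $925 applies.
Total: $3,770 + $0 + $5,304 + $925 = $9,999.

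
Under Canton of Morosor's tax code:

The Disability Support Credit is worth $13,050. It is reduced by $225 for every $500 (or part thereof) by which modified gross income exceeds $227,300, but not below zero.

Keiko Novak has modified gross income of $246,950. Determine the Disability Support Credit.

Disability Support Credit: income exceeds $227,300 by $19,650, which is 40 full-or-partial $500 increments; reduction = 40 × $225 = $9,000, leaving $4,050.

$4,050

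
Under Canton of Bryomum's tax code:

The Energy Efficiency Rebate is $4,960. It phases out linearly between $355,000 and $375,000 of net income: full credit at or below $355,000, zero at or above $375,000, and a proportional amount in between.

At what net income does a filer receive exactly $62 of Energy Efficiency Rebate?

$374,750

$62 is 62/4,960 of the full $4,960, so 4,898/4,960 of the $20,000 range has been used: income = $355,000 + $20,000 × 4,898/4,960 = $374,750.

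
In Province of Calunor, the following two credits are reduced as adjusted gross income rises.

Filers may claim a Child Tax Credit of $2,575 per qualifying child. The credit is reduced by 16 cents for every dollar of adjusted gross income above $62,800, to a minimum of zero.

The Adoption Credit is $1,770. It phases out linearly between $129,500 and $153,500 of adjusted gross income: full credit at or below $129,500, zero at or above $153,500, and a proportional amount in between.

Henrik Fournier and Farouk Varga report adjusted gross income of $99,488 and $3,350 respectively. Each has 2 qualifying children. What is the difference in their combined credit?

Henrik ($99,488): Child Tax Credit: base = 2 × $2,575 = $5,150. 16% of the $36,688 excess over $62,800 is $5,870.08 ≥ base, so the credit is $0. Adoption Credit: $99,488 is at or below the $129,500 threshold, so the full $1,770 applies. total $0 + $1,770 = $1,770
Farouk ($3,350): Child Tax Credit: base = 2 × $2,575 = $5,150. $3,350 is at or below the $62,800 threshold, so the full $5,150 applies. Adoption Credit: $3,350 is at or below the $129,500 threshold, so the full $1,770 applies. total $5,150 + $1,770 = $6,920
Difference: |$1,770 − $6,920| = $5,150.

$5,150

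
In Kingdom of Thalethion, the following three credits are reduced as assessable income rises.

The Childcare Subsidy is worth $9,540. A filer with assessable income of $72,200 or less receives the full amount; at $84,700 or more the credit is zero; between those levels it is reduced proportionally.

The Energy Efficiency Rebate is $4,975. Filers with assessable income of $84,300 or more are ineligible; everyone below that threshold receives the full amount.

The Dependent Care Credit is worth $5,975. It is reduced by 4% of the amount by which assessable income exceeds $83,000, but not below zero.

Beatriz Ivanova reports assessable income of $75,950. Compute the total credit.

$17,628

Childcare Subsidy: $75,950 is $3,750 into a $12,500 phase-out range, leaving 8,750/12,500 of the credit: $9,540 × 8,750/12,500 = $6,678.
Energy Efficiency Rebate: $75,950 is below the $84,300 cutoff, so the full $4,975 applies.
Dependent Care Credit: $75,950 is at or below the $83,000 threshold, so the full $5,975 applies.
Total: $6,678 + $4,975 + $5,975 = $17,628.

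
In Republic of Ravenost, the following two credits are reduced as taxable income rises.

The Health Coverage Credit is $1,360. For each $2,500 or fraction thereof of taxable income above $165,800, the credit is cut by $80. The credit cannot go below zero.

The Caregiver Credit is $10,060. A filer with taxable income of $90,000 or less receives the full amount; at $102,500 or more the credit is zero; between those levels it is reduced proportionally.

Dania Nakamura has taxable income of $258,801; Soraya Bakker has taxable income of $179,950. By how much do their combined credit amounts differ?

Dania ($258,801): Health Coverage Credit: income exceeds $165,800 by $93,001 → 38 increments × $80 = $3,040 ≥ base, so the credit is $0. Caregiver Credit: $258,801 is at or above $102,500, so the credit is $0. total $0 + $0 = $0
Soraya ($179,950): Health Coverage Credit: income exceeds $165,800 by $14,150, which is 6 full-or-partial $2,500 increments; reduction = 6 × $80 = $480, leaving $880. Caregiver Credit: $179,950 is at or above $102,500, so the credit is $0. total $880 + $0 = $880
Difference: |$0 − $880| = $880.

$880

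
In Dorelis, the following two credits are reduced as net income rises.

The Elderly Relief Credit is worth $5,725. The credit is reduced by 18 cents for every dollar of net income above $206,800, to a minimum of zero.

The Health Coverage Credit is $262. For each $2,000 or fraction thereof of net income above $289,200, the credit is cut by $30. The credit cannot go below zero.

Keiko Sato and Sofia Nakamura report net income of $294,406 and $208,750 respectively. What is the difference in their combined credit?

$5,464

Keiko ($294,406): Elderly Relief Credit: 18% of the $87,606 excess over $206,800 is $15,769.08 ≥ base, so the credit is $0. Health Coverage Credit: income exceeds $289,200 by $5,206, which is 3 full-or-partial $2,000 increments; reduction = 3 × $30 = $90, leaving $172. total $0 + $172 = $172
Sofia ($208,750): Elderly Relief Credit: 18% of the $1,950 excess over $206,800 is $351; credit = $5,725 − $351 = $5,374. Health Coverage Credit: $208,750 is at or below the $289,200 threshold, so the full $262 applies. total $5,374 + $262 = $5,636
Difference: |$172 − $5,636| = $5,464.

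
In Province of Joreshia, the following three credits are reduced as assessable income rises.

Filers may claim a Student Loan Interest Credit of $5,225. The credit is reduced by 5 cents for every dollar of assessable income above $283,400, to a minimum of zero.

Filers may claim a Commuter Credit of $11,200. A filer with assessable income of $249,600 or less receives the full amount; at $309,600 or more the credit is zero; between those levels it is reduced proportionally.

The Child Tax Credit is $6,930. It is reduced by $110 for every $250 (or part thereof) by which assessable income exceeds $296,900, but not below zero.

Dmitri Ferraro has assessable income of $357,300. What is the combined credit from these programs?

$1,530

Student Loan Interest Credit: 5% of the $73,900 excess over $283,400 is $3,695; credit = $5,225 − $3,695 = $1,530.
Commuter Credit: $357,300 is at or above $309,600, so the credit is $0.
Child Tax Credit: income exceeds $296,900 by $60,400 → 242 increments × $110 = $26,620 ≥ base, so the credit is $0.
Total: $1,530 + $0 + $0 = $1,530.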